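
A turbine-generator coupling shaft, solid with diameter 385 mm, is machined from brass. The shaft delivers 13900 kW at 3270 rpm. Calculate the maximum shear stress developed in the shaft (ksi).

ω = 2π·3270/60 = 342.4 rad/s, so T = P/ω = 13900×10³ / 342.4 = 40590 N·m.
J = πd⁴/32 = π(0.385)⁴/32 = 2.157×10^-3 m⁴.
τ_max = T·r/J = 40590 × 0.193 / 2.157×10^-3 = 3.623×10^6 Pa.

0.525 ksi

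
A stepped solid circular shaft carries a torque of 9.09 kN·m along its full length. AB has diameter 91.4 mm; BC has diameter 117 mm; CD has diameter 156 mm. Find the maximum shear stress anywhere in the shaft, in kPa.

60600 kPa

Under the same torque, τ_max = 16T/(πd³) is largest where d is smallest — segment AB (d = 91.4 mm).
τ_max = 16·9090/(π·(0.0914)³) = 6.063×10^7 Pa.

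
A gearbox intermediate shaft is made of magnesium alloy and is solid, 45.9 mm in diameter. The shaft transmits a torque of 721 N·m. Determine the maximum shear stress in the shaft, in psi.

5510 psi

J = πd⁴/32 = π(0.0459)⁴/32 = 4.358×10^-7 m⁴.
τ_max = T·r/J = 721.0 × 0.0229 / 4.358×10^-7 = 3.797×10^7 Pa.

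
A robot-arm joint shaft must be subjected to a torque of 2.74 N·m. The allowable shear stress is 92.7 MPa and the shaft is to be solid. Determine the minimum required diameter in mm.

For a solid shaft τ_max = 16T/(πd³), so d = (16T/(π τ_allow))^(1/3) = (16·2.740/(π·9.27×10^7))^(1/3) = 0.005320 m.

5.32 mm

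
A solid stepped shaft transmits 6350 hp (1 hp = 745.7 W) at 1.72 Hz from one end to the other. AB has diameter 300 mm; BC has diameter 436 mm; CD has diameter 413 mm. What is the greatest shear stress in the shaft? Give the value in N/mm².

82.6 N/mm²

ω = 2π·1.72 = 10.81 rad/s, so T = P/ω = 6350×745.7 / 10.81 = 438200 N·m.
Under the same torque, τ_max = 16T/(πd³) is largest where d is smallest — segment AB (d = 300 mm).
τ_max = 16·438200/(π·(0.300)³) = 8.265×10^7 Pa.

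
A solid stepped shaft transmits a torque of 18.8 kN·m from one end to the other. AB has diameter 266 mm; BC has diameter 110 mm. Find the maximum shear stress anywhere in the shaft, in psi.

10400 psi

Under the same torque, τ_max = 16T/(πd³) is largest where d is smallest — segment BC (d = 110 mm).
τ_max = 16·18800/(π·(0.110)³) = 7.194×10^7 Pa.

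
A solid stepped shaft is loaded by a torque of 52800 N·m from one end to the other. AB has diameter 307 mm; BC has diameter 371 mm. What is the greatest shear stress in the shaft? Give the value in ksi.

Under the same torque, τ_max = 16T/(πd³) is largest where d is smallest — segment AB (d = 307 mm).
τ_max = 16·52800/(π·(0.307)³) = 9.294×10^6 Pa.

1.35 ksi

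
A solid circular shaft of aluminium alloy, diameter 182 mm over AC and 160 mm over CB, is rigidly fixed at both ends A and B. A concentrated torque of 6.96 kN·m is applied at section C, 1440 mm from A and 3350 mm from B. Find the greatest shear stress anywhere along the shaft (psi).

Compatibility: T_A·a/J_AC = T_B·b/J_CB with T_A + T_B = T₀.
J_AC = 1.08×10^-4 m⁴, J_CB = 6.43×10^-5 m⁴, so T_A = T₀·(J_AC/a)/((J_AC/a)+(J_CB/b)) = 5538 N·m, T_B = 1422 N·m.
τ in each portion: τ_AC = 4.68×10^6 Pa, τ_CB = 1.77×10^6 Pa; maximum is in AC.
τ_max = T_AC·r/J = 5538·0.0910/1.08×10^-4 = 4.679×10^6 Pa.

679 psi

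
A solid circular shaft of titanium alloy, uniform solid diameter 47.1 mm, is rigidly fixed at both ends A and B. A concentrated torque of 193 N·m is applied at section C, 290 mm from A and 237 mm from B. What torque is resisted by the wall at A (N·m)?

With uniform GJ and both ends fixed, compatibility θ_AC = θ_CB gives T_A·a = T_B·b, together with T_A + T_B = T₀.
T_A = T₀·b/(a+b) = 193.0·237/527.0 = 86.80 N·m; T_B = 106.2 N·m.

86.8 N·m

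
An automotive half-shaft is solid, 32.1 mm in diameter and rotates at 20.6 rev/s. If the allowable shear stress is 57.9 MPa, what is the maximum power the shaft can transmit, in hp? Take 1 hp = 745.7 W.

J = πd⁴/32 = π(0.0321)⁴/32 = 1.042×10^-7 m⁴.
T_max = τ_allow·J/r = 5.79×10^7 × 1.042×10^-7 / 0.0161 = 376.0 N·m.
ω = 2π·20.6 = 129.4 rad/s, so P_max = T_max·ω = 4.867×10^4 W.

65.3 hp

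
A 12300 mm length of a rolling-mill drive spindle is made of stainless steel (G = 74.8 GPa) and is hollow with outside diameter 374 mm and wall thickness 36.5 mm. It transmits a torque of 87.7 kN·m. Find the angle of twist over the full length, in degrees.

J = π(d_o⁴ − d_i⁴)/32 = π(0.374⁴ − 0.301⁴)/32 = 1.115×10^-3 m⁴.
θ = T·L/(G·J) = 87700 × 12.3 / (74.8×10⁹ × 1.115×10^-3) = 0.01293 rad.

0.741°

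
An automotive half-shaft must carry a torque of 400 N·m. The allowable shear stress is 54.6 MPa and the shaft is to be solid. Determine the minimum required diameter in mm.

For a solid shaft τ_max = 16T/(πd³), so d = (16T/(π τ_allow))^(1/3) = (16·400.0/(π·5.46×10^7))^(1/3) = 0.03342 m.

33.4 mm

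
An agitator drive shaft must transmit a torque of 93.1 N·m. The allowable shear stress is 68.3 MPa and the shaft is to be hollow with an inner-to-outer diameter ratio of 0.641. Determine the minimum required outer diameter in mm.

20.3 mm

For a hollow shaft with d_i/d_o = 0.641: τ_max = 16T/(π d_o³ (1−k⁴)), so d_o = [16T/(π τ_allow (1−k⁴))]^(1/3) = [16·93.10/(π·6.83×10^7·0.8312)]^(1/3) = 0.02029 m.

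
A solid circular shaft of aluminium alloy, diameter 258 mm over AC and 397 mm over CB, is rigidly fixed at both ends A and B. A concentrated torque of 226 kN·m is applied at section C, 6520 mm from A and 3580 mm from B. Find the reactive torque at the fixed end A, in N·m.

Compatibility: T_A·a/J_AC = T_B·b/J_CB with T_A + T_B = T₀.
J_AC = 4.35×10^-4 m⁴, J_CB = 2.44×10^-3 m⁴, so T_A = T₀·(J_AC/a)/((J_AC/a)+(J_CB/b)) = 20160 N·m, T_B = 205800 N·m.

20200 N·m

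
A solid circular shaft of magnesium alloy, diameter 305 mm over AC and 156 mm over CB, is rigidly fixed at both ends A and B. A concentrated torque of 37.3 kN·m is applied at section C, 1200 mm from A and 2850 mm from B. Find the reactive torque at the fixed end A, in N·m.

36300 N·m

Compatibility: T_A·a/J_AC = T_B·b/J_CB with T_A + T_B = T₀.
J_AC = 8.50×10^-4 m⁴, J_CB = 5.81×10^-5 m⁴, so T_A = T₀·(J_AC/a)/((J_AC/a)+(J_CB/b)) = 36260 N·m, T_B = 1045 N·m.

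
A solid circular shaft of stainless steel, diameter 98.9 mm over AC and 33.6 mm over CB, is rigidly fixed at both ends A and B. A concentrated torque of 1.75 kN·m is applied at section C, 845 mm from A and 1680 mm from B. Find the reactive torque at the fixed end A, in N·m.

Compatibility: T_A·a/J_AC = T_B·b/J_CB with T_A + T_B = T₀.
J_AC = 9.39×10^-6 m⁴, J_CB = 1.25×10^-7 m⁴, so T_A = T₀·(J_AC/a)/((J_AC/a)+(J_CB/b)) = 1738 N·m, T_B = 11.65 N·m.

1740 N·m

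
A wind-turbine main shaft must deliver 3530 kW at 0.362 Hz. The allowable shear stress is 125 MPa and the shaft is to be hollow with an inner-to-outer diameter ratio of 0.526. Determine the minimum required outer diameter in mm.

409 mm

ω = 2π·0.362 = 2.275 rad/s, so T = P/ω = 3530×10³ / 2.275 = 1.552e6 N·m.
For a hollow shaft with d_i/d_o = 0.526: τ_max = 16T/(π d_o³ (1−k⁴)), so d_o = [16T/(π τ_allow (1−k⁴))]^(1/3) = [16·1.552e6/(π·1.25×10^8·0.9235)]^(1/3) = 0.4091 m.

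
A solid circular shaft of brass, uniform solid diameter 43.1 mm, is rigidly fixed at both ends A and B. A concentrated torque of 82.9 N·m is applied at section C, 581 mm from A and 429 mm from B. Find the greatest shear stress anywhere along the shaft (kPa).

With uniform GJ and both ends fixed, compatibility θ_AC = θ_CB gives T_A·a = T_B·b, together with T_A + T_B = T₀.
T_A = T₀·b/(a+b) = 82.90·429/1010 = 35.21 N·m; T_B = 47.69 N·m.
τ in each portion: τ_AC = 2.24×10^6 Pa, τ_CB = 3.03×10^6 Pa; maximum is in CB.
τ_max = T_CB·r/J = 47.69·0.0215/3.39×10^-7 = 3.034×10^6 Pa.

3030 kPa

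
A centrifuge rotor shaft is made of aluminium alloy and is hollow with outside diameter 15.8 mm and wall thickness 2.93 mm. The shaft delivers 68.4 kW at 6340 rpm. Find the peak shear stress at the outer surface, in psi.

ω = 2π·6340/60 = 663.9 rad/s, so T = P/ω = 68.4×10³ / 663.9 = 103.0 N·m.
J = π(d_o⁴ − d_i⁴)/32 = π(0.0158⁴ − 0.00994⁴)/32 = 5.160×10^-9 m⁴.
τ_max = T·r/J = 103.0 × 0.00790 / 5.160×10^-9 = 1.577×10^8 Pa.

22900 psi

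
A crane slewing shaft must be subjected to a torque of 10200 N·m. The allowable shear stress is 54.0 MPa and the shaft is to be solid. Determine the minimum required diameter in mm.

For a solid shaft τ_max = 16T/(πd³), so d = (16T/(π τ_allow))^(1/3) = (16·10200/(π·5.40×10^7))^(1/3) = 0.09872 m.

98.7 mm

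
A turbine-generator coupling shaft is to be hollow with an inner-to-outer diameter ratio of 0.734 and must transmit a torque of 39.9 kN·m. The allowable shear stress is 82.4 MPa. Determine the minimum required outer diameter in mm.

151 mm

For a hollow shaft with d_i/d_o = 0.734: τ_max = 16T/(π d_o³ (1−k⁴)), so d_o = [16T/(π τ_allow (1−k⁴))]^(1/3) = [16·39900/(π·8.24×10^7·0.7097)]^(1/3) = 0.1515 m.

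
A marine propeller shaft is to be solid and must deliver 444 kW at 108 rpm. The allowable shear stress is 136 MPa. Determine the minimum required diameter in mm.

ω = 2π·108/60 = 11.31 rad/s, so T = P/ω = 444×10³ / 11.31 = 39260 N·m.
For a solid shaft τ_max = 16T/(πd³), so d = (16T/(π τ_allow))^(1/3) = (16·39260/(π·1.36×10^8))^(1/3) = 0.1137 m.

114 mm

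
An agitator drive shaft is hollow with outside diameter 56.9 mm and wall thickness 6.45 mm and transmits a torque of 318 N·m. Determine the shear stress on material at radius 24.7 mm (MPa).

J = π(d_o⁴ − d_i⁴)/32 = π(0.0569⁴ − 0.0440⁴)/32 = 6.611×10^-7 m⁴.
Shear stress varies linearly with radius: τ = T·r/J = 318.0 × 0.0247 / 6.611×10^-7 = 1.188×10^7 Pa.

11.9 MPa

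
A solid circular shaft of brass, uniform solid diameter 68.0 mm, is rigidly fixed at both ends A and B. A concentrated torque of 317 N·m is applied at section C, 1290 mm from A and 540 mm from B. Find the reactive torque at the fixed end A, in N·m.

With uniform GJ and both ends fixed, compatibility θ_AC = θ_CB gives T_A·a = T_B·b, together with T_A + T_B = T₀.
T_A = T₀·b/(a+b) = 317.0·540/1830 = 93.54 N·m; T_B = 223.5 N·m.

93.5 N·m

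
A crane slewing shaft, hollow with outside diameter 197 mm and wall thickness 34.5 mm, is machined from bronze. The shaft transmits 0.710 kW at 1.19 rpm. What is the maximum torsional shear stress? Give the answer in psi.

670 psi

ω = 2π·1.19/60 = 0.1246 rad/s, so T = P/ω = 0.710×10³ / 0.1246 = 5697 N·m.
J = π(d_o⁴ − d_i⁴)/32 = π(0.197⁴ − 0.128⁴)/32 = 1.215×10^-4 m⁴.
τ_max = T·r/J = 5697 × 0.0985 / 1.215×10^-4 = 4.619×10^6 Pa.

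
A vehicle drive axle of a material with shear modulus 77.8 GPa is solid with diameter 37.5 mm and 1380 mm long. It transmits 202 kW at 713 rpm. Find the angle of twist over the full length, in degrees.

ω = 2π·713/60 = 74.67 rad/s, so T = P/ω = 202×10³ / 74.67 = 2705 N·m.
J = πd⁴/32 = π(0.0375)⁴/32 = 1.941×10^-7 m⁴.
θ = T·L/(G·J) = 2705 × 1.38 / (77.8×10⁹ × 1.941×10^-7) = 0.2472 rad.

14.2°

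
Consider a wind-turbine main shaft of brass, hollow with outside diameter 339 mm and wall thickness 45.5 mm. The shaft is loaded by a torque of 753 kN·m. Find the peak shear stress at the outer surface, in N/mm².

J = π(d_o⁴ − d_i⁴)/32 = π(0.339⁴ − 0.248⁴)/32 = 9.252×10^-4 m⁴.
τ_max = T·r/J = 753000 × 0.170 / 9.252×10^-4 = 1.380×10^8 Pa.

138 N/mm²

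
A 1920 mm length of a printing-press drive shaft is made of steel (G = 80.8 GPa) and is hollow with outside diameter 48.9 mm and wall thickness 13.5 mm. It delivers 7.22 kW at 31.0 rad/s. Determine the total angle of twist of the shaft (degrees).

ω = 31.0 rad/s, so T = P/ω = 7.22×10³ / 31.00 = 232.9 N·m.
J = π(d_o⁴ − d_i⁴)/32 = π(0.0489⁴ − 0.0219⁴)/32 = 5.388×10^-7 m⁴.
θ = T·L/(G·J) = 232.9 × 1.92 / (80.8×10⁹ × 5.388×10^-7) = 0.01027 rad.

0.589°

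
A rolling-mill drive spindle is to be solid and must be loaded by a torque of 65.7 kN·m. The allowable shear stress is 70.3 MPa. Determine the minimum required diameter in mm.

168 mm

For a solid shaft τ_max = 16T/(πd³), so d = (16T/(π τ_allow))^(1/3) = (16·65700/(π·7.03×10^7))^(1/3) = 0.1682 m.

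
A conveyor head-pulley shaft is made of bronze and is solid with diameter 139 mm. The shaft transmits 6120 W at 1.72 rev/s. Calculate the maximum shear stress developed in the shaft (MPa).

ω = 2π·1.72 = 10.81 rad/s, so T = P/ω = 6120 / 10.81 = 566.3 N·m.
J = πd⁴/32 = π(0.139)⁴/32 = 3.665×10^-5 m⁴.
τ_max = T·r/J = 566.3 × 0.0695 / 3.665×10^-5 = 1.074×10^6 Pa.

1.07 MPa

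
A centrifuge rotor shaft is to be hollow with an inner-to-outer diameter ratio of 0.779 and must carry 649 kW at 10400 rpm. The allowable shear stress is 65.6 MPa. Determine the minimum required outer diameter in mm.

ω = 2π·10400/60 = 1089 rad/s, so T = P/ω = 649×10³ / 1089 = 595.9 N·m.
For a hollow shaft with d_i/d_o = 0.779: τ_max = 16T/(π d_o³ (1−k⁴)), so d_o = [16T/(π τ_allow (1−k⁴))]^(1/3) = [16·595.9/(π·6.56×10^7·0.6317)]^(1/3) = 0.04184 m.

41.8 mm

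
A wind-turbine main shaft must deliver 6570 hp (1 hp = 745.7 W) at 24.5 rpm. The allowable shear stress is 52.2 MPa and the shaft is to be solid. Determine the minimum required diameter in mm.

571 mm

ω = 2π·24.5/60 = 2.566 rad/s, so T = P/ω = 6570×745.7 / 2.566 = 1.910e6 N·m.
For a solid shaft τ_max = 16T/(πd³), so d = (16T/(π τ_allow))^(1/3) = (16·1.910e6/(π·5.22×10^7))^(1/3) = 0.5711 m.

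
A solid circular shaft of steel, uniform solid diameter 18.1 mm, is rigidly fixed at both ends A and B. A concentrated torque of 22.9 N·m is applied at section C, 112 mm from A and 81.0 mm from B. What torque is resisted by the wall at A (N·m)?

With uniform GJ and both ends fixed, compatibility θ_AC = θ_CB gives T_A·a = T_B·b, together with T_A + T_B = T₀.
T_A = T₀·b/(a+b) = 22.90·81.0/193.0 = 9.611 N·m; T_B = 13.29 N·m.

9.61 N·m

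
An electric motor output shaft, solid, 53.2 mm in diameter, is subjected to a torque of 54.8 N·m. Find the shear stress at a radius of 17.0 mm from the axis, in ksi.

0.172 ksi

J = πd⁴/32 = π(0.0532)⁴/32 = 7.864×10^-7 m⁴.
Shear stress varies linearly with radius: τ = T·r/J = 54.80 × 0.0170 / 7.864×10^-7 = 1.185×10^6 Pa.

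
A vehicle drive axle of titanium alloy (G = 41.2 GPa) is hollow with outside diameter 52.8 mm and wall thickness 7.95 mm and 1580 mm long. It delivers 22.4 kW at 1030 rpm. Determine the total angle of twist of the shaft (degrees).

0.785°

ω = 2π·1030/60 = 107.9 rad/s, so T = P/ω = 22.4×10³ / 107.9 = 207.7 N·m.
J = π(d_o⁴ − d_i⁴)/32 = π(0.0528⁴ − 0.0369⁴)/32 = 5.810×10^-7 m⁴.
θ = T·L/(G·J) = 207.7 × 1.58 / (41.2×10⁹ × 5.810×10^-7) = 0.01371 rad.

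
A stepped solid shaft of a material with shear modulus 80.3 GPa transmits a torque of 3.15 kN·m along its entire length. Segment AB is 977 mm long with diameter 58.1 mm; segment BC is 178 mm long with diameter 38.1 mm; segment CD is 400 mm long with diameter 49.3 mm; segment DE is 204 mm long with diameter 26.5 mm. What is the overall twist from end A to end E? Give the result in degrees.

J_AB = π(0.0581)⁴/32 = 1.12×10^-6 m⁴; J_BC = π(0.0381)⁴/32 = 2.07×10^-7 m⁴; J_CD = π(0.0493)⁴/32 = 5.80×10^-7 m⁴; J_DE = π(0.0265)⁴/32 = 4.84×10^-8 m⁴.
θ = (T/G)·Σ L_i/J_i = (3150/80.3×10⁹)·(0.977/1.12×10^-6 + 0.178/2.07×10^-7 + 0.400/5.80×10^-7 + 0.204/4.84×10^-8) = 0.2604 rad.

14.9°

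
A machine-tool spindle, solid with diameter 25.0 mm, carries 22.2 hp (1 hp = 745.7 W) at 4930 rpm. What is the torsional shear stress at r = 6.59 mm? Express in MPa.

ω = 2π·4930/60 = 516.3 rad/s, so T = P/ω = 22.2×745.7 / 516.3 = 32.07 N·m.
J = πd⁴/32 = π(0.0250)⁴/32 = 3.835×10^-8 m⁴.
Shear stress varies linearly with radius: τ = T·r/J = 32.07 × 0.00659 / 3.835×10^-8 = 5.510×10^6 Pa.

5.51 MPa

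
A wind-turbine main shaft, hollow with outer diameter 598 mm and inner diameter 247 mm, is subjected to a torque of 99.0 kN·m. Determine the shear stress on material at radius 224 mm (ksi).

0.264 ksi

J = π(d_o⁴ − d_i⁴)/32 = π(0.598⁴ − 0.247⁴)/32 = 0.01219 m⁴.
Shear stress varies linearly with radius: τ = T·r/J = 99000 × 0.224 / 0.01219 = 1.819×10^6 Pa.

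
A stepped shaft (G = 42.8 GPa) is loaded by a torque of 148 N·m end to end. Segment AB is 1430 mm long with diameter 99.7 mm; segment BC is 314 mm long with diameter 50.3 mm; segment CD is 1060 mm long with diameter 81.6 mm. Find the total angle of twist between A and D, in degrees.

J_AB = π(0.0997)⁴/32 = 9.70×10^-6 m⁴; J_BC = π(0.0503)⁴/32 = 6.28×10^-7 m⁴; J_CD = π(0.0816)⁴/32 = 4.35×10^-6 m⁴.
θ = (T/G)·Σ L_i/J_i = (148.0/42.8×10⁹)·(1.43/9.70×10^-6 + 0.314/6.28×10^-7 + 1.06/4.35×10^-6) = 3.080×10^-3 rad.

0.176°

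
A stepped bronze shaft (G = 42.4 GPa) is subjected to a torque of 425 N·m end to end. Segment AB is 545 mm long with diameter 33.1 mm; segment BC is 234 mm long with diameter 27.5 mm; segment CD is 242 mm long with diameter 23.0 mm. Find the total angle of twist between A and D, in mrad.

J_AB = π(0.0331)⁴/32 = 1.18×10^-7 m⁴; J_BC = π(0.0275)⁴/32 = 5.61×10^-8 m⁴; J_CD = π(0.0230)⁴/32 = 2.75×10^-8 m⁴.
θ = (T/G)·Σ L_i/J_i = (425.0/42.4×10⁹)·(0.545/1.18×10^-7 + 0.234/5.61×10^-8 + 0.242/2.75×10^-8) = 0.1764 rad.

176 mrad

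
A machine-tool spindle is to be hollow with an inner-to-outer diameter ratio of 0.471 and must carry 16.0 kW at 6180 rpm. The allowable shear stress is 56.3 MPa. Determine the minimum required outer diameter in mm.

13.3 mm

ω = 2π·6180/60 = 647.2 rad/s, so T = P/ω = 16.0×10³ / 647.2 = 24.72 N·m.
For a hollow shaft with d_i/d_o = 0.471: τ_max = 16T/(π d_o³ (1−k⁴)), so d_o = [16T/(π τ_allow (1−k⁴))]^(1/3) = [16·24.72/(π·5.63×10^7·0.9508)]^(1/3) = 0.01330 m.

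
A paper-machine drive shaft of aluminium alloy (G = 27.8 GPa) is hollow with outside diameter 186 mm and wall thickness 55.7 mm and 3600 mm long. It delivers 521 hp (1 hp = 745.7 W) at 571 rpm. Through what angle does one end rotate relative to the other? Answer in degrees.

0.421°

ω = 2π·571/60 = 59.79 rad/s, so T = P/ω = 521×745.7 / 59.79 = 6497 N·m.
J = π(d_o⁴ − d_i⁴)/32 = π(0.186⁴ − 0.0746⁴)/32 = 1.145×10^-4 m⁴.
θ = T·L/(G·J) = 6497 × 3.60 / (27.8×10⁹ × 1.145×10^-4) = 7.351×10^-3 rad.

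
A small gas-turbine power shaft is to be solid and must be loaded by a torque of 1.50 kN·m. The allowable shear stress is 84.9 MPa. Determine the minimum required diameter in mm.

44.8 mm

For a solid shaft τ_max = 16T/(πd³), so d = (16T/(π τ_allow))^(1/3) = (16·1500/(π·8.49×10^7))^(1/3) = 0.04481 m.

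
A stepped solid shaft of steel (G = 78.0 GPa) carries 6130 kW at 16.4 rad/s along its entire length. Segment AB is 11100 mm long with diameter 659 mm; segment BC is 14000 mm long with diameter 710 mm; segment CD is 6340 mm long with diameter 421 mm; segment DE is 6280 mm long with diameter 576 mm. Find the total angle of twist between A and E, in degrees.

ω = 16.4 rad/s, so T = P/ω = 6130×10³ / 16.40 = 373800 N·m.
J_AB = π(0.659)⁴/32 = 0.0185 m⁴; J_BC = π(0.710)⁴/32 = 0.0249 m⁴; J_CD = π(0.421)⁴/32 = 3.08×10^-3 m⁴; J_DE = π(0.576)⁴/32 = 0.0108 m⁴.
θ = (T/G)·Σ L_i/J_i = (373800/78.0×10⁹)·(11.1/0.0185 + 14.0/0.0249 + 6.34/3.08×10^-3 + 6.28/0.0108) = 0.01820 rad.

1.04°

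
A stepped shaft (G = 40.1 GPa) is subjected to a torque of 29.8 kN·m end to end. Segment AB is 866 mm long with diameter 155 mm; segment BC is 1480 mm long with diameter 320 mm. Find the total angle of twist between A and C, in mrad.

12.4 mrad

J_AB = π(0.155)⁴/32 = 5.67×10^-5 m⁴; J_BC = π(0.320)⁴/32 = 1.03×10^-3 m⁴.
θ = (T/G)·Σ L_i/J_i = (29800/40.1×10⁹)·(0.866/5.67×10^-5 + 1.48/1.03×10^-3) = 0.01243 rad.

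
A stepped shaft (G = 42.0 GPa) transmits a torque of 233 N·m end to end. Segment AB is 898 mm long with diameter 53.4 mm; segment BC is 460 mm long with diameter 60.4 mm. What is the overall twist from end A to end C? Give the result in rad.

J_AB = π(0.0534)⁴/32 = 7.98×10^-7 m⁴; J_BC = π(0.0604)⁴/32 = 1.31×10^-6 m⁴.
θ = (T/G)·Σ L_i/J_i = (233.0/42.0×10⁹)·(0.898/7.98×10^-7 + 0.460/1.31×10^-6) = 8.194×10^-3 rad.

0.00819 rad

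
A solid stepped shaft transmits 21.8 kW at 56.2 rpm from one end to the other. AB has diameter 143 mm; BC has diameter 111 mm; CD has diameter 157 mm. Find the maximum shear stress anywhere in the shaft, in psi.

2000 psi

ω = 2π·56.2/60 = 5.885 rad/s, so T = P/ω = 21.8×10³ / 5.885 = 3704 N·m.
Under the same torque, τ_max = 16T/(πd³) is largest where d is smallest — segment BC (d = 111 mm).
τ_max = 16·3704/(π·(0.111)³) = 1.379×10^7 Pa.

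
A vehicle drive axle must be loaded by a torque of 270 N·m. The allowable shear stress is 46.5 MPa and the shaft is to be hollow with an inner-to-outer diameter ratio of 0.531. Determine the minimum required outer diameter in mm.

For a hollow shaft with d_i/d_o = 0.531: τ_max = 16T/(π d_o³ (1−k⁴)), so d_o = [16T/(π τ_allow (1−k⁴))]^(1/3) = [16·270.0/(π·4.65×10^7·0.9205)]^(1/3) = 0.03179 m.

31.8 mm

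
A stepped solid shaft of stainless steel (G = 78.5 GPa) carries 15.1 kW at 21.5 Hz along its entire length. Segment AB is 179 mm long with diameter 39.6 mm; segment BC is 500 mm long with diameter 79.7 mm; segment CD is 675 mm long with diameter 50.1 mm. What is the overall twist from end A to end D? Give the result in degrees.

0.160°

ω = 2π·21.5 = 135.1 rad/s, so T = P/ω = 15.1×10³ / 135.1 = 111.8 N·m.
J_AB = π(0.0396)⁴/32 = 2.41×10^-7 m⁴; J_BC = π(0.0797)⁴/32 = 3.96×10^-6 m⁴; J_CD = π(0.0501)⁴/32 = 6.19×10^-7 m⁴.
θ = (T/G)·Σ L_i/J_i = (111.8/78.5×10⁹)·(0.179/2.41×10^-7 + 0.500/3.96×10^-6 + 0.675/6.19×10^-7) = 2.789×10^-3 rad.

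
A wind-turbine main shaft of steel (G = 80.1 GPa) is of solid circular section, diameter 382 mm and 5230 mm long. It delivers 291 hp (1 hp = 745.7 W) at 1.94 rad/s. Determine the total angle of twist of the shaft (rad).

ω = 1.94 rad/s, so T = P/ω = 291×745.7 / 1.940 = 111900 N·m.
J = πd⁴/32 = π(0.382)⁴/32 = 2.091×10^-3 m⁴.
θ = T·L/(G·J) = 111900 × 5.23 / (80.1×10⁹ × 2.091×10^-3) = 3.494×10^-3 rad.

0.00349 rad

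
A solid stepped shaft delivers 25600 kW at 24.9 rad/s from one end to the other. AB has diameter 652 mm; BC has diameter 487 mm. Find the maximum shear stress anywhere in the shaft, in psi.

6580 psi

ω = 24.9 rad/s, so T = P/ω = 25600×10³ / 24.90 = 1.028e6 N·m.
Under the same torque, τ_max = 16T/(πd³) is largest where d is smallest — segment BC (d = 487 mm).
τ_max = 16·1.028e6/(π·(0.487)³) = 4.533×10^7 Pa.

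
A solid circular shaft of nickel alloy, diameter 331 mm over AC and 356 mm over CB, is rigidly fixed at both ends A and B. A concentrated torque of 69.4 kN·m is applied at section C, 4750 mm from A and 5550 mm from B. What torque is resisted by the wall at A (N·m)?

Compatibility: T_A·a/J_AC = T_B·b/J_CB with T_A + T_B = T₀.
J_AC = 1.18×10^-3 m⁴, J_CB = 1.58×10^-3 m⁴, so T_A = T₀·(J_AC/a)/((J_AC/a)+(J_CB/b)) = 32350 N·m, T_B = 37050 N·m.

32400 N·m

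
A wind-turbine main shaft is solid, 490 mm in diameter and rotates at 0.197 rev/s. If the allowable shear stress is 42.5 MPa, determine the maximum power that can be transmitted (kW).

1220 kW

J = πd⁴/32 = π(0.490)⁴/32 = 5.660×10^-3 m⁴.
T_max = τ_allow·J/r = 4.25×10^7 × 5.660×10^-3 / 0.245 = 981800 N·m.
ω = 2π·0.197 = 1.238 rad/s, so P_max = T_max·ω = 1.215×10^6 W.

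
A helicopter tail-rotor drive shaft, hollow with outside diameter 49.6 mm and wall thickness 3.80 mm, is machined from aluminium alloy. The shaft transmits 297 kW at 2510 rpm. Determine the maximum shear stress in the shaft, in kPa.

ω = 2π·2510/60 = 262.8 rad/s, so T = P/ω = 297×10³ / 262.8 = 1130 N·m.
J = π(d_o⁴ − d_i⁴)/32 = π(0.0496⁴ − 0.0420⁴)/32 = 2.887×10^-7 m⁴.
τ_max = T·r/J = 1130 × 0.0248 / 2.887×10^-7 = 9.706×10^7 Pa.

97100 kPa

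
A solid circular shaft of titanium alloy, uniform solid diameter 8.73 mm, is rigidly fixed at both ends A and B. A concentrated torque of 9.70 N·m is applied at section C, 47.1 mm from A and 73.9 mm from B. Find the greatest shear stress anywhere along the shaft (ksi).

With uniform GJ and both ends fixed, compatibility θ_AC = θ_CB gives T_A·a = T_B·b, together with T_A + T_B = T₀.
T_A = T₀·b/(a+b) = 9.700·73.9/121.0 = 5.924 N·m; T_B = 3.776 N·m.
τ in each portion: τ_AC = 4.53×10^7 Pa, τ_CB = 2.89×10^7 Pa; maximum is in AC.
τ_max = T_AC·r/J = 5.924·0.00436/5.70×10^-10 = 4.535×10^7 Pa.

6.58 ksi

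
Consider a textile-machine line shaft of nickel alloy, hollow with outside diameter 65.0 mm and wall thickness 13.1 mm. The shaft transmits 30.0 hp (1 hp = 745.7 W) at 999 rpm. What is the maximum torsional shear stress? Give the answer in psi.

659 psi

ω = 2π·999/60 = 104.6 rad/s, so T = P/ω = 30.0×745.7 / 104.6 = 213.8 N·m.
J = π(d_o⁴ − d_i⁴)/32 = π(0.0650⁴ − 0.0388⁴)/32 = 1.530×10^-6 m⁴.
τ_max = T·r/J = 213.8 × 0.0325 / 1.530×10^-6 = 4.542×10^6 Pa.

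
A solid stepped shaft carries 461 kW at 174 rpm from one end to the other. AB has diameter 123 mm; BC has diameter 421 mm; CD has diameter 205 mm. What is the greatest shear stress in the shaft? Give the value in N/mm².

69.2 N/mm²

ω = 2π·174/60 = 18.22 rad/s, so T = P/ω = 461×10³ / 18.22 = 25300 N·m.
Under the same torque, τ_max = 16T/(πd³) is largest where d is smallest — segment AB (d = 123 mm).
τ_max = 16·25300/(π·(0.123)³) = 6.924×10^7 Pa.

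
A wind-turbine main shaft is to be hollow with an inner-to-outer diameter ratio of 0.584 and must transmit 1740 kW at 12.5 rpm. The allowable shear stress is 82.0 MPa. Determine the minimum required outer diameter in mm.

454 mm

ω = 2π·12.5/60 = 1.309 rad/s, so T = P/ω = 1740×10³ / 1.309 = 1.329e6 N·m.
For a hollow shaft with d_i/d_o = 0.584: τ_max = 16T/(π d_o³ (1−k⁴)), so d_o = [16T/(π τ_allow (1−k⁴))]^(1/3) = [16·1.329e6/(π·8.20×10^7·0.8837)]^(1/3) = 0.4538 m.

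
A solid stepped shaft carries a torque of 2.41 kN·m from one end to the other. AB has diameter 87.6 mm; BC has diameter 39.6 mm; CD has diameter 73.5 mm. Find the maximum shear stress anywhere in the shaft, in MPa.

198 MPa

Under the same torque, τ_max = 16T/(πd³) is largest where d is smallest — segment BC (d = 39.6 mm).
τ_max = 16·2410/(π·(0.0396)³) = 1.977×10^8 Pa.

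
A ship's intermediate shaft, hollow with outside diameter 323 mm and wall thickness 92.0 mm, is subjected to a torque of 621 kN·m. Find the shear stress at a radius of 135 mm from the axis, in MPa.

J = π(d_o⁴ − d_i⁴)/32 = π(0.323⁴ − 0.139⁴)/32 = 1.032×10^-3 m⁴.
Shear stress varies linearly with radius: τ = T·r/J = 621000 × 0.135 / 1.032×10^-3 = 8.124×10^7 Pa.

81.2 MPa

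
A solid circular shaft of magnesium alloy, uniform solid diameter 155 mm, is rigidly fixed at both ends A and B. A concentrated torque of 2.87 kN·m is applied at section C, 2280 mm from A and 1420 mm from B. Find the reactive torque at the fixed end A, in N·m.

With uniform GJ and both ends fixed, compatibility θ_AC = θ_CB gives T_A·a = T_B·b, together with T_A + T_B = T₀.
T_A = T₀·b/(a+b) = 2870·1420/3700 = 1101 N·m; T_B = 1769 N·m.

1100 N·m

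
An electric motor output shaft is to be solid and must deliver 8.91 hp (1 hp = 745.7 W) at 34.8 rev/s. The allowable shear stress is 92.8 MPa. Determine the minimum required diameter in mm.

ω = 2π·34.8 = 218.7 rad/s, so T = P/ω = 8.91×745.7 / 218.7 = 30.39 N·m.
For a solid shaft τ_max = 16T/(πd³), so d = (16T/(π τ_allow))^(1/3) = (16·30.39/(π·9.28×10^7))^(1/3) = 0.01186 m.

11.9 mm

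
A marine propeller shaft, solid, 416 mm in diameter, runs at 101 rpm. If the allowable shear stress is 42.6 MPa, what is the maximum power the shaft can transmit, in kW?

J = πd⁴/32 = π(0.416)⁴/32 = 2.940×10^-3 m⁴.
T_max = τ_allow·J/r = 4.26×10^7 × 2.940×10^-3 / 0.208 = 602200 N·m.
ω = 2π·101/60 = 10.58 rad/s, so P_max = T_max·ω = 6.369×10^6 W.

6370 kW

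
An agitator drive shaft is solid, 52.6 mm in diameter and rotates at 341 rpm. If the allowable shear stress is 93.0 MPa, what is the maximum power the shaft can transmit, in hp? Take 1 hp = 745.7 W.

127 hp

J = πd⁴/32 = π(0.0526)⁴/32 = 7.515×10^-7 m⁴.
T_max = τ_allow·J/r = 9.30×10^7 × 7.515×10^-7 / 0.0263 = 2657 N·m.
ω = 2π·341/60 = 35.71 rad/s, so P_max = T_max·ω = 9.490×10^4 W.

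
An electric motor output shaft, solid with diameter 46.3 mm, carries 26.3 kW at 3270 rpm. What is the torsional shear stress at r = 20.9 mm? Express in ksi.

0.516 ksi

ω = 2π·3270/60 = 342.4 rad/s, so T = P/ω = 26.3×10³ / 342.4 = 76.80 N·m.
J = πd⁴/32 = π(0.0463)⁴/32 = 4.512×10^-7 m⁴.
Shear stress varies linearly with radius: τ = T·r/J = 76.80 × 0.0209 / 4.512×10^-7 = 3.558×10^6 Pa.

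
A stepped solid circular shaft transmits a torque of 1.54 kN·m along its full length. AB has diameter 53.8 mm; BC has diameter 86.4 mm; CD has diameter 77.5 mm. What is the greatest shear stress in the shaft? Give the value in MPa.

50.4 MPa

Under the same torque, τ_max = 16T/(πd³) is largest where d is smallest — segment AB (d = 53.8 mm).
τ_max = 16·1540/(π·(0.0538)³) = 5.037×10^7 Pa.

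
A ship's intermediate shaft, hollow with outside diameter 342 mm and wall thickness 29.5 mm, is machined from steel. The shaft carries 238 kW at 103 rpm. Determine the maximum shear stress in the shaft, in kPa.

5290 kPa

ω = 2π·103/60 = 10.79 rad/s, so T = P/ω = 238×10³ / 10.79 = 22070 N·m.
J = π(d_o⁴ − d_i⁴)/32 = π(0.342⁴ − 0.283⁴)/32 = 7.134×10^-4 m⁴.
τ_max = T·r/J = 22070 × 0.171 / 7.134×10^-4 = 5.289×10^6 Pa.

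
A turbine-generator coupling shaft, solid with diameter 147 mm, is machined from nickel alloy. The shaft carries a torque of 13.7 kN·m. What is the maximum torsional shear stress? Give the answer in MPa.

22.0 MPa

J = πd⁴/32 = π(0.147)⁴/32 = 4.584×10^-5 m⁴.
τ_max = T·r/J = 13700 × 0.0735 / 4.584×10^-5 = 2.197×10^7 Pa.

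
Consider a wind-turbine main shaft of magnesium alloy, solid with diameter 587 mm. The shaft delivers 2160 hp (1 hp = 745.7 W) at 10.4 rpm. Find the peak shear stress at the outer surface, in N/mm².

ω = 2π·10.4/60 = 1.089 rad/s, so T = P/ω = 2160×745.7 / 1.089 = 1.479e6 N·m.
J = πd⁴/32 = π(0.587)⁴/32 = 0.01166 m⁴.
τ_max = T·r/J = 1.479e6 × 0.293 / 0.01166 = 3.724×10^7 Pa.

37.2 N/mm²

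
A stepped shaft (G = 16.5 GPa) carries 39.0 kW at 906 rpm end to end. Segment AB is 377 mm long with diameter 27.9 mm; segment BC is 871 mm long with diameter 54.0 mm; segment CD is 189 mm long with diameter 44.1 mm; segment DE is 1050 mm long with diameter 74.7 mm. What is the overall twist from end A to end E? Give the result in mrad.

ω = 2π·906/60 = 94.88 rad/s, so T = P/ω = 39.0×10³ / 94.88 = 411.1 N·m.
J_AB = π(0.0279)⁴/32 = 5.95×10^-8 m⁴; J_BC = π(0.0540)⁴/32 = 8.35×10^-7 m⁴; J_CD = π(0.0441)⁴/32 = 3.71×10^-7 m⁴; J_DE = π(0.0747)⁴/32 = 3.06×10^-6 m⁴.
θ = (T/G)·Σ L_i/J_i = (411.1/16.5×10⁹)·(0.377/5.95×10^-8 + 0.871/8.35×10^-7 + 0.189/3.71×10^-7 + 1.05/3.06×10^-6) = 0.2051 rad.

205 mrad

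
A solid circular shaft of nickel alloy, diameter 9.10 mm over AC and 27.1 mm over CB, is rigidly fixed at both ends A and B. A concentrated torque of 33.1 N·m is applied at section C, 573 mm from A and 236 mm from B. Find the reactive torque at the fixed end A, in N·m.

0.172 N·m

Compatibility: T_A·a/J_AC = T_B·b/J_CB with T_A + T_B = T₀.
J_AC = 6.73×10^-10 m⁴, J_CB = 5.30×10^-8 m⁴, so T_A = T₀·(J_AC/a)/((J_AC/a)+(J_CB/b)) = 0.1724 N·m, T_B = 32.93 N·m.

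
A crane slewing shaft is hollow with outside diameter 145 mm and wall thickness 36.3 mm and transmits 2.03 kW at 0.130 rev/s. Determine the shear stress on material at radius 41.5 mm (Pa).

2.53e6 Pa

ω = 2π·0.130 = 0.8168 rad/s, so T = P/ω = 2.03×10³ / 0.8168 = 2485 N·m.
J = π(d_o⁴ − d_i⁴)/32 = π(0.145⁴ − 0.0724⁴)/32 = 4.070×10^-5 m⁴.
Shear stress varies linearly with radius: τ = T·r/J = 2485 × 0.0415 / 4.070×10^-5 = 2.534×10^6 Pa.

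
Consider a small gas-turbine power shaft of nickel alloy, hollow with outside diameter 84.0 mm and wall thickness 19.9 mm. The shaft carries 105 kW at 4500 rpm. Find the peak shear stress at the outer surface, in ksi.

0.301 ksi

ω = 2π·4500/60 = 471.2 rad/s, so T = P/ω = 105×10³ / 471.2 = 222.8 N·m.
J = π(d_o⁴ − d_i⁴)/32 = π(0.0840⁴ − 0.0442⁴)/32 = 4.513×10^-6 m⁴.
τ_max = T·r/J = 222.8 × 0.0420 / 4.513×10^-6 = 2.074×10^6 Pa.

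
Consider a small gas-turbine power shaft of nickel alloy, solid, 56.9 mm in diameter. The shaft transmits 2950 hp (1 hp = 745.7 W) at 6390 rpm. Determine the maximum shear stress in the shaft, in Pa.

9.09e7 Pa

ω = 2π·6390/60 = 669.2 rad/s, so T = P/ω = 2950×745.7 / 669.2 = 3287 N·m.
J = πd⁴/32 = π(0.0569)⁴/32 = 1.029×10^-6 m⁴.
τ_max = T·r/J = 3287 × 0.0284 / 1.029×10^-6 = 9.088×10^7 Pa.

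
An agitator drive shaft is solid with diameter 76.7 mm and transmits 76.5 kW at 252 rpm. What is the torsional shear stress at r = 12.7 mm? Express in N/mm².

10.8 N/mm²

ω = 2π·252/60 = 26.39 rad/s, so T = P/ω = 76.5×10³ / 26.39 = 2899 N·m.
J = πd⁴/32 = π(0.0767)⁴/32 = 3.398×10^-6 m⁴.
Shear stress varies linearly with radius: τ = T·r/J = 2899 × 0.0127 / 3.398×10^-6 = 1.084×10^7 Pa.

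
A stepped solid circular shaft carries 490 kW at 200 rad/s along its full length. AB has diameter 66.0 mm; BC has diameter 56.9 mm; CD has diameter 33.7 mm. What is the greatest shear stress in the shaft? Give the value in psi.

47300 psi

ω = 200 rad/s, so T = P/ω = 490×10³ / 200.0 = 2450 N·m.
Under the same torque, τ_max = 16T/(πd³) is largest where d is smallest — segment CD (d = 33.7 mm).
τ_max = 16·2450/(π·(0.0337)³) = 3.260×10^8 Pa.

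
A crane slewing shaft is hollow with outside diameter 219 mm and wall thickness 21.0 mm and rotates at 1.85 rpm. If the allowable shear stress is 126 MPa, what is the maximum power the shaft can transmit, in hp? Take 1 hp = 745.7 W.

38.7 hp

J = π(d_o⁴ − d_i⁴)/32 = π(0.219⁴ − 0.177⁴)/32 = 1.295×10^-4 m⁴.
T_max = τ_allow·J/r = 1.26×10^8 × 1.295×10^-4 / 0.110 = 149000 N·m.
ω = 2π·1.85/60 = 0.1937 rad/s, so P_max = T_max·ω = 2.886×10^4 W.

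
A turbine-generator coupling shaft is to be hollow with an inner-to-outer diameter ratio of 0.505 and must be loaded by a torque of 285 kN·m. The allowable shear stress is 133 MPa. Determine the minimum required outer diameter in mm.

For a hollow shaft with d_i/d_o = 0.505: τ_max = 16T/(π d_o³ (1−k⁴)), so d_o = [16T/(π τ_allow (1−k⁴))]^(1/3) = [16·285000/(π·1.33×10^8·0.9350)]^(1/3) = 0.2268 m.

227 mm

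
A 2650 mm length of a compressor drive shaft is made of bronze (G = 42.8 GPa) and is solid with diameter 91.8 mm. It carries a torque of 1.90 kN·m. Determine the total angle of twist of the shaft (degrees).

0.967°

J = πd⁴/32 = π(0.0918)⁴/32 = 6.972×10^-6 m⁴.
θ = T·L/(G·J) = 1900 × 2.65 / (42.8×10⁹ × 6.972×10^-6) = 0.01687 rad.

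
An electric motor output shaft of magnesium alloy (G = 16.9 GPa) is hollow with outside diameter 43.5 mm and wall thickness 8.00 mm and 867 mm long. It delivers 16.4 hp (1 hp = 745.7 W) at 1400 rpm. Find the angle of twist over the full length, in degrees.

0.830°

ω = 2π·1400/60 = 146.6 rad/s, so T = P/ω = 16.4×745.7 / 146.6 = 83.42 N·m.
J = π(d_o⁴ − d_i⁴)/32 = π(0.0435⁴ − 0.0275⁴)/32 = 2.954×10^-7 m⁴.
θ = T·L/(G·J) = 83.42 × 0.867 / (16.9×10⁹ × 2.954×10^-7) = 0.01449 rad.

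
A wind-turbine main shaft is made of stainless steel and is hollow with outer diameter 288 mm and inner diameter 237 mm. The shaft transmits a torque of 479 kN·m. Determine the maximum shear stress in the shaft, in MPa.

189 MPa

J = π(d_o⁴ − d_i⁴)/32 = π(0.288⁴ − 0.237⁴)/32 = 3.657×10^-4 m⁴.
τ_max = T·r/J = 479000 × 0.144 / 3.657×10^-4 = 1.886×10^8 Pa.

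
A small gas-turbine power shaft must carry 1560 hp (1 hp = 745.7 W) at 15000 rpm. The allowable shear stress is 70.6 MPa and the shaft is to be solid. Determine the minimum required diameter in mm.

37.7 mm

ω = 2π·15000/60 = 1571 rad/s, so T = P/ω = 1560×745.7 / 1571 = 740.6 N·m.
For a solid shaft τ_max = 16T/(πd³), so d = (16T/(π τ_allow))^(1/3) = (16·740.6/(π·7.06×10^7))^(1/3) = 0.03766 m.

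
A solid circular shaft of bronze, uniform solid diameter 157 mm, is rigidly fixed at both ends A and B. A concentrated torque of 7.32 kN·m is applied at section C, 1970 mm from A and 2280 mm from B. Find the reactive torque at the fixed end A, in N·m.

3930 N·m

With uniform GJ and both ends fixed, compatibility θ_AC = θ_CB gives T_A·a = T_B·b, together with T_A + T_B = T₀.
T_A = T₀·b/(a+b) = 7320·2280/4250 = 3927 N·m; T_B = 3393 N·m.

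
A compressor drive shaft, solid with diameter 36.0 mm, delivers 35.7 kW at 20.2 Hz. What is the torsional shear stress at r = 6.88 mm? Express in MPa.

ω = 2π·20.2 = 126.9 rad/s, so T = P/ω = 35.7×10³ / 126.9 = 281.3 N·m.
J = πd⁴/32 = π(0.0360)⁴/32 = 1.649×10^-7 m⁴.
Shear stress varies linearly with radius: τ = T·r/J = 281.3 × 0.00688 / 1.649×10^-7 = 1.174×10^7 Pa.

11.7 MPa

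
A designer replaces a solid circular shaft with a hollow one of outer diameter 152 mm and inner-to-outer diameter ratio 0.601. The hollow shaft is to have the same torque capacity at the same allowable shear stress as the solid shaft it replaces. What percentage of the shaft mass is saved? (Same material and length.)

29.9 %

Equal τ_max and T ⇒ the solid shaft needs d_s³ = d_o³(1−k⁴), so d_s = 152·(1−0.601⁴)^(1/3) = 145.1 mm.
Area ratio A_h/A_s = d_o²(1−k²)/d_s² = (1−k²)/(1−k⁴)^(2/3) = 0.7012.
Mass saving = 1 − 0.7012 = 29.9 %.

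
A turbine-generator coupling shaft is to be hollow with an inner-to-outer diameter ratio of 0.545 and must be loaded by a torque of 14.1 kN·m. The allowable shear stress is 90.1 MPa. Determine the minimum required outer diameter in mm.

95.6 mm

For a hollow shaft with d_i/d_o = 0.545: τ_max = 16T/(π d_o³ (1−k⁴)), so d_o = [16T/(π τ_allow (1−k⁴))]^(1/3) = [16·14100/(π·9.01×10^7·0.9118)]^(1/3) = 0.09561 m.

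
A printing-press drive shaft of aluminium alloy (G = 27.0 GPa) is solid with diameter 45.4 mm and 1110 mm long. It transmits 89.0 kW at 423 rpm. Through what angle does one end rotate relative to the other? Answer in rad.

0.198 rad

ω = 2π·423/60 = 44.30 rad/s, so T = P/ω = 89.0×10³ / 44.30 = 2009 N·m.
J = πd⁴/32 = π(0.0454)⁴/32 = 4.171×10^-7 m⁴.
θ = T·L/(G·J) = 2009 × 1.11 / (27.0×10⁹ × 4.171×10^-7) = 0.1980 rad.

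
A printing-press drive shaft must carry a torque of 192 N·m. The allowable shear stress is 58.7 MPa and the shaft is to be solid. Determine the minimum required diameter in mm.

25.5 mm

For a solid shaft τ_max = 16T/(πd³), so d = (16T/(π τ_allow))^(1/3) = (16·192.0/(π·5.87×10^7))^(1/3) = 0.02554 m.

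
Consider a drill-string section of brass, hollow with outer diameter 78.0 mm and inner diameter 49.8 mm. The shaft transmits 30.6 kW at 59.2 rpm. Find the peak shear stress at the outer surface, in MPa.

ω = 2π·59.2/60 = 6.199 rad/s, so T = P/ω = 30.6×10³ / 6.199 = 4936 N·m.
J = π(d_o⁴ − d_i⁴)/32 = π(0.0780⁴ − 0.0498⁴)/32 = 3.030×10^-6 m⁴.
τ_max = T·r/J = 4936 × 0.0390 / 3.030×10^-6 = 6.353×10^7 Pa.

63.5 MPa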